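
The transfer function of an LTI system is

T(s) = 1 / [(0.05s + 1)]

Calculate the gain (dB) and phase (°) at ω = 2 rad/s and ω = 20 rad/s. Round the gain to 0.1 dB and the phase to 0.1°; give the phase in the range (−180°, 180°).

ω = 2: -0.0 dB, -5.7°; ω = 20: -3.0 dB, -45.0°

At ω = 2 rad/s:
pole (1 + j2·0.05) = 1 + j0.1 → |·| ≈ 1.005, ∠ ≈ 5.71°
|T| = 1 · 1 / (1.005) ≈ 0.99502
Gain = 20 log₁₀(0.99502) ≈ -0.04 dB
∠T = (0°) − (5.71°) = -5.71°

At ω = 20 rad/s:
pole (1 + j20·0.05) = 1 + j1 → |·| ≈ 1.4142, ∠ ≈ 45.00°
|T| = 1 · 1 / (1.4142) ≈ 0.70711
Gain = 20 log₁₀(0.70711) ≈ -3.01 dB
∠T = (0°) − (45.00°) = -45.00°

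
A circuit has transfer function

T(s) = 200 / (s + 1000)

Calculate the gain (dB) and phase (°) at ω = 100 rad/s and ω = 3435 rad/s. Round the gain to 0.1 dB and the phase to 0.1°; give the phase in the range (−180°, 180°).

Substitute s = j100:
Numerator: 200 = 200 + j0
Denominator: (j100) + 1000 = 1000 + j100
|N| = √(200² + 0²) ≈ 200, ∠N ≈ 0.00°
|D| = √(1000² + 100²) ≈ 1005, ∠D ≈ 5.71°
|T| = 200 / 1005 ≈ 0.199
Gain = 20 log₁₀(0.199) ≈ -14.02 dB
∠T = 0.00° − 5.71° = -5.71°

Substitute s = j3435:
Numerator: 200 = 200 + j0
Denominator: (j3435) + 1000 = 1000 + j3435
|N| = √(200² + 0²) ≈ 200, ∠N ≈ 0.00°
|D| = √(1000² + 3435²) ≈ 3577.6, ∠D ≈ 73.77°
|T| = 200 / 3577.6 ≈ 0.055903
Gain = 20 log₁₀(0.055903) ≈ -25.05 dB
∠T = 0.00° − 73.77° = -73.77°

ω = 100: -14.0 dB, -5.7°; ω = 3435: -25.1 dB, -73.8°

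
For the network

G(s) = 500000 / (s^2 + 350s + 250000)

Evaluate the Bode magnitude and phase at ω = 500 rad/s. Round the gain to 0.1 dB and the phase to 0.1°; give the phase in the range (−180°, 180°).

9.1 dB, -90.0°

At s = jω = j500:
quadratic: (j500)² + 350·j500 + 250000 = 0 + j175000 → |·| ≈ 1.75e+05, ∠ ≈ 90.00°
|G| = 500000 / 1.75e+05 ≈ 2.8571
Gain = 20 log₁₀(2.8571) ≈ 9.12 dB
∠G = 0.00° − 90.00° = -90.00°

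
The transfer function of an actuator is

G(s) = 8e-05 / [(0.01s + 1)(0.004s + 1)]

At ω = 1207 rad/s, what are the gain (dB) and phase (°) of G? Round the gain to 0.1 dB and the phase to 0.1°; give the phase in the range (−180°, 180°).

At ω = 1207 rad/s:
pole (1 + j1207·0.01) = 1 + j12.07 → |·| ≈ 12.111, ∠ ≈ 85.26°
pole (1 + j1207·0.004) = 1 + j4.828 → |·| ≈ 4.9305, ∠ ≈ 78.30°
|G| = 8e-05 · 1 / (12.111 · 4.9305) ≈ 1.3397e-06
Gain = 20 log₁₀(1.3397e-06) ≈ -117.46 dB
∠G = (0°) − (85.26° + 78.30°) = -163.56°

-117.5 dB, -163.6°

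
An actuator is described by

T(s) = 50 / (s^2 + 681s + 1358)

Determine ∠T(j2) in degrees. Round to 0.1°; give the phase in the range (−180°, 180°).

Substitute s = j2:
Numerator: 50 = 50 + j0
Denominator: (j2)^2 + 681(j2) + 1358 = 1354 + j1362
|N| = √(50² + 0²) ≈ 50, ∠N ≈ 0.00°
|D| = √(1354² + 1362²) ≈ 1920.5, ∠D ≈ 45.17°
∠T = 0.00° − 45.17° = -45.17°

-45.2°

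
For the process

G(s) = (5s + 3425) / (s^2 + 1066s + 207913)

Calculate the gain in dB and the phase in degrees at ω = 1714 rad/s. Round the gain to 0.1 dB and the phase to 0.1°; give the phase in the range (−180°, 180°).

-51.0 dB, -78.0°

Substitute s = j1714:
Numerator: 5(j1714) + 3425 = 3425 + j8570
Denominator: (j1714)^2 + 1066(j1714) + 207913 = -2729883 + j1827124
|N| = √(3425² + 8570²) ≈ 9229.1, ∠N ≈ 68.22°
|D| = √(2729883² + 1827124²) ≈ 3.2849e+06, ∠D ≈ 146.21°
|G| = 9229.1 / 3.2849e+06 ≈ 0.0028096
Gain = 20 log₁₀(0.0028096) ≈ -51.03 dB
∠G = 68.22° − 146.21° = -77.99°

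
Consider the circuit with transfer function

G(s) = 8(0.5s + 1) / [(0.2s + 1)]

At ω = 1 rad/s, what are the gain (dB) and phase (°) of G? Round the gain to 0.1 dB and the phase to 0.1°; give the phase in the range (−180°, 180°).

18.9 dB, 15.3°

At ω = 1 rad/s:
zero (1 + j1·0.5) = 1 + j0.5 → |·| ≈ 1.118, ∠ ≈ 26.57°
pole (1 + j1·0.2) = 1 + j0.2 → |·| ≈ 1.0198, ∠ ≈ 11.31°
|G| = 8 · 1.118 / (1.0198) ≈ 8.7703
Gain = 20 log₁₀(8.7703) ≈ 18.86 dB
∠G = (26.57°) − (11.31°) = 15.26°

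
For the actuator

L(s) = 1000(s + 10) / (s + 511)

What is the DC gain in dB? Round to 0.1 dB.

L(0) = 1000·10 / (511) ≈ 19.569
20 log₁₀(19.569) ≈ 25.83 dB

25.8 dB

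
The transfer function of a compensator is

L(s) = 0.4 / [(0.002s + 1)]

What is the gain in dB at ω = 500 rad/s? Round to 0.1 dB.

At ω = 500 rad/s:
pole (1 + j500·0.002) = 1 + j1 → |·| ≈ 1.4142, ∠ ≈ 45.00°
|L| = 0.4 · 1 / (1.4142) ≈ 0.28285
Gain = 20 log₁₀(0.28285) ≈ -10.97 dB

-11.0 dB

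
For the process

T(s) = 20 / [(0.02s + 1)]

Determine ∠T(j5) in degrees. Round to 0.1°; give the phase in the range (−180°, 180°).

At ω = 5 rad/s:
pole (1 + j5·0.02) = 1 + j0.1 → |·| ≈ 1.005, ∠ ≈ 5.71°
∠T = (0°) − (5.71°) = -5.71°

-5.7°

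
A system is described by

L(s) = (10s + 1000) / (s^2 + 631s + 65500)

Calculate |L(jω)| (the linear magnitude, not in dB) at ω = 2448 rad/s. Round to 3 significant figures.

0.00400

Substitute s = j2448:
Numerator: 10(j2448) + 1000 = 1000 + j24480
Denominator: (j2448)^2 + 631(j2448) + 65500 = -5927204 + j1544688
|N| = √(1000² + 24480²) ≈ 24500, ∠N ≈ 87.66°
|D| = √(5927204² + 1544688²) ≈ 6.1252e+06, ∠D ≈ 165.39°
|L| = 24500 / 6.1252e+06 ≈ 0.0039999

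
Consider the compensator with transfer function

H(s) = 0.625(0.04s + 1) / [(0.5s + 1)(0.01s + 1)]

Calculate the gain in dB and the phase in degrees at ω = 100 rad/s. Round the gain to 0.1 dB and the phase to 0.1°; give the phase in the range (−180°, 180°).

-28.8 dB, -57.9°

At ω = 100 rad/s:
zero (1 + j100·0.04) = 1 + j4 → |·| ≈ 4.1231, ∠ ≈ 75.96°
pole (1 + j100·0.5) = 1 + j50 → |·| ≈ 50.01, ∠ ≈ 88.85°
pole (1 + j100·0.01) = 1 + j1 → |·| ≈ 1.4142, ∠ ≈ 45.00°
|H| = 0.625 · 4.1231 / (50.01 · 1.4142) ≈ 0.036436
Gain = 20 log₁₀(0.036436) ≈ -28.77 dB
∠H = (75.96°) − (88.85° + 45.00°) = -57.89°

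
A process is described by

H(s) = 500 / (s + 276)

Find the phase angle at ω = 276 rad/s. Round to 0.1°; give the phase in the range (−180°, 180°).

-45.0°

Substitute s = j276:
Numerator: 500 = 500 + j0
Denominator: (j276) + 276 = 276 + j276
|N| = √(500² + 0²) ≈ 500, ∠N ≈ 0.00°
|D| = √(276² + 276²) ≈ 390.32, ∠D ≈ 45.00°
∠H = 0.00° − 45.00° = -45.00°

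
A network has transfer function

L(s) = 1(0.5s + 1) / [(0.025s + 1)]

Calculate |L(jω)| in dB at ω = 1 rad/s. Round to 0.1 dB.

At ω = 1 rad/s:
zero (1 + j1·0.5) = 1 + j0.5 → |·| ≈ 1.118, ∠ ≈ 26.57°
pole (1 + j1·0.025) = 1 + j0.025 → |·| ≈ 1.0003, ∠ ≈ 1.43°
|L| = 1 · 1.118 / (1.0003) ≈ 1.1177
Gain = 20 log₁₀(1.1177) ≈ 0.97 dB

1.0 dB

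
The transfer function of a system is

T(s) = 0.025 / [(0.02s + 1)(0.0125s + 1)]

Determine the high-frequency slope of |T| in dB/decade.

Each pole contributes −20 dB/decade at high frequency; each zero contributes +20 dB/decade.
Net: 0 zero(s) − 2 pole(s) → -40 dB/decade.

-40 dB/decade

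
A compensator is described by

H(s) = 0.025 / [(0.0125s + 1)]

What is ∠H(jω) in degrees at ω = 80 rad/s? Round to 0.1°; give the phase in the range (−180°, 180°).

At ω = 80 rad/s:
pole (1 + j80·0.0125) = 1 + j1 → |·| ≈ 1.4142, ∠ ≈ 45.00°
∠H = (0°) − (45.00°) = -45.00°

-45.0°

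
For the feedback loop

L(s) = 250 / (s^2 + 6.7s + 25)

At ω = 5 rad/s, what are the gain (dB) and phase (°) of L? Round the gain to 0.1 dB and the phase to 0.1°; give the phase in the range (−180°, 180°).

17.5 dB, -90.0°

At s = jω = j5:
quadratic: (j5)² + 6.7·j5 + 25 = 0 + j33.5 → |·| ≈ 33.5, ∠ ≈ 90.00°
|L| = 250 / 33.5 ≈ 7.4627
Gain = 20 log₁₀(7.4627) ≈ 17.46 dB
∠L = 0.00° − 90.00° = -90.00°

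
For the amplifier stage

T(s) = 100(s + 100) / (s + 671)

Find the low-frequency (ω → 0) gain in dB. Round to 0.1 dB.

23.5 dB

T(0) = 100·100 / (671) ≈ 14.903
20 log₁₀(14.903) ≈ 23.47 dB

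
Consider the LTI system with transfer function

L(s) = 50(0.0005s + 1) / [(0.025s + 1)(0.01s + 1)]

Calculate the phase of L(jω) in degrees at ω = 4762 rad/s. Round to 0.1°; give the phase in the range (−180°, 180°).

-111.1°

At ω = 4762 rad/s:
zero (1 + j4762·0.0005) = 1 + j2.381 → |·| ≈ 2.5825, ∠ ≈ 67.22°
pole (1 + j4762·0.025) = 1 + j119.05 → |·| ≈ 119.05, ∠ ≈ 89.52°
pole (1 + j4762·0.01) = 1 + j47.62 → |·| ≈ 47.63, ∠ ≈ 88.80°
∠L = (67.22°) − (89.52° + 88.80°) = -111.10°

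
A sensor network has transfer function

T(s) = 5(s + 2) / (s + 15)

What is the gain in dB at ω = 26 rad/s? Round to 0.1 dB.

12.8 dB

At s = jω = j26:
zero (s+2): 2 + j26 → |·| = √(2²+26²) = √680 ≈ 26.077, ∠ = arctan(26/2) ≈ 85.60°
pole (s+15): 15 + j26 → |·| = √(15²+26²) = √901 ≈ 30.017, ∠ = arctan(26/15) ≈ 60.02°
|T| = 5 · 26.077 / 30.017 ≈ 4.3437
Gain = 20 log₁₀(4.3437) ≈ 12.76 dB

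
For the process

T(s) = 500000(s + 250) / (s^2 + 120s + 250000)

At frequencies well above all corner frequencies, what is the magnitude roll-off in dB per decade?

-20 dB/decade

Each pole contributes −20 dB/decade at high frequency; each zero contributes +20 dB/decade.
Net: 1 zero(s) − 2 pole(s) → -20 dB/decade.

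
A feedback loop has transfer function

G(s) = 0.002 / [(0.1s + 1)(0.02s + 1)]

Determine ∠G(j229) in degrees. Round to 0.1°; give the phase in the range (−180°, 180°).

-165.2°

At ω = 229 rad/s:
pole (1 + j229·0.1) = 1 + j22.9 → |·| ≈ 22.922, ∠ ≈ 87.50°
pole (1 + j229·0.02) = 1 + j4.58 → |·| ≈ 4.6879, ∠ ≈ 77.68°
∠G = (0°) − (87.50° + 77.68°) = -165.18°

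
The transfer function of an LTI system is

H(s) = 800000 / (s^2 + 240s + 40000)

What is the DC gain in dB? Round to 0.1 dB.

H(0) = 800000 / 40000 = 20
20 log₁₀(20) ≈ 26.02 dB

26.0 dB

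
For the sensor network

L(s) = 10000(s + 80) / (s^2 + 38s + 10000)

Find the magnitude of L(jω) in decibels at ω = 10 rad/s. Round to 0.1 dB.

38.2 dB

At s = jω = j10:
zero (s+80): 80 + j10 → |·| = √(80²+10²) = √6500 ≈ 80.623, ∠ = arctan(10/80) ≈ 7.13°
quadratic: (j10)² + 38·j10 + 10000 = 9900 + j380 → |·| ≈ 9907.3, ∠ ≈ 2.20°
|L| = 10000 · 80.623 / 9907.3 ≈ 81.377
Gain = 20 log₁₀(81.377) ≈ 38.21 dB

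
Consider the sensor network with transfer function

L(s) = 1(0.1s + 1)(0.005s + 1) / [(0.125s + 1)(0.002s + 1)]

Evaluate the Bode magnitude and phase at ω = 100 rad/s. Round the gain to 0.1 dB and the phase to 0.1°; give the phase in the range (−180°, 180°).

-1.1 dB, 14.1°

At ω = 100 rad/s:
zero (1 + j100·0.1) = 1 + j10 → |·| ≈ 10.05, ∠ ≈ 84.29°
zero (1 + j100·0.005) = 1 + j0.5 → |·| ≈ 1.118, ∠ ≈ 26.57°
pole (1 + j100·0.125) = 1 + j12.5 → |·| ≈ 12.54, ∠ ≈ 85.43°
pole (1 + j100·0.002) = 1 + j0.2 → |·| ≈ 1.0198, ∠ ≈ 11.31°
|L| = 1 · 10.05 · 1.118 / (12.54 · 1.0198) ≈ 0.87861
Gain = 20 log₁₀(0.87861) ≈ -1.12 dB
∠L = (84.29° + 26.57°) − (85.43° + 11.31°) = 14.12°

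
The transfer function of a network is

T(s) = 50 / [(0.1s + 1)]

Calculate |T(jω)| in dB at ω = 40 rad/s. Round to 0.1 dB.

At ω = 40 rad/s:
pole (1 + j40·0.1) = 1 + j4 → |·| ≈ 4.1231, ∠ ≈ 75.96°
|T| = 50 · 1 / (4.1231) ≈ 12.127
Gain = 20 log₁₀(12.127) ≈ 21.68 dB

21.7 dB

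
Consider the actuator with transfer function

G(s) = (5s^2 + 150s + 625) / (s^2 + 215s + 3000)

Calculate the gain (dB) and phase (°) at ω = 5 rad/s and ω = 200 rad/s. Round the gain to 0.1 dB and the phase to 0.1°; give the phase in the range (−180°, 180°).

Substitute s = j5:
Numerator: 5(j5)^2 + 150(j5) + 625 = 500 + j750
Denominator: (j5)^2 + 215(j5) + 3000 = 2975 + j1075
|N| = √(500² + 750²) ≈ 901.39, ∠N ≈ 56.31°
|D| = √(2975² + 1075²) ≈ 3163.3, ∠D ≈ 19.87°
|G| = 901.39 / 3163.3 ≈ 0.28495
Gain = 20 log₁₀(0.28495) ≈ -10.90 dB
∠G = 56.31° − 19.87° = 36.44°

Substitute s = j200:
Numerator: 5(j200)^2 + 150(j200) + 625 = -199375 + j30000
Denominator: (j200)^2 + 215(j200) + 3000 = -37000 + j43000
|N| = √(199375² + 30000²) ≈ 2.0162e+05, ∠N ≈ 171.44°
|D| = √(37000² + 43000²) ≈ 56727, ∠D ≈ 130.71°
|G| = 2.0162e+05 / 56727 ≈ 3.5542
Gain = 20 log₁₀(3.5542) ≈ 11.01 dB
∠G = 171.44° − 130.71° = 40.73°

ω = 5: -10.9 dB, 36.4°; ω = 200: 11.0 dB, 40.7°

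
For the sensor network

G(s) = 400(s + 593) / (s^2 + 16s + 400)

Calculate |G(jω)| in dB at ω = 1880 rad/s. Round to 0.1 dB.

-13.0 dB

At s = jω = j1880:
zero (s+593): 593 + j1880 → |·| = √(593²+1880²) = √3886049 ≈ 1971.3, ∠ = arctan(1880/593) ≈ 72.49°
quadratic: (j1880)² + 16·j1880 + 400 = -3534000 + j30080 → |·| ≈ 3.5341e+06, ∠ ≈ 179.51°
|G| = 400 · 1971.3 / 3.5341e+06 ≈ 0.22312
Gain = 20 log₁₀(0.22312) ≈ -13.03 dB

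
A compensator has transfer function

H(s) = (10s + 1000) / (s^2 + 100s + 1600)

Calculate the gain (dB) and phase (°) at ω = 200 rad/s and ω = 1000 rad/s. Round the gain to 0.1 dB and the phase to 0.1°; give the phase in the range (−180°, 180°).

Substitute s = j200:
Numerator: 10(j200) + 1000 = 1000 + j2000
Denominator: (j200)^2 + 100(j200) + 1600 = -38400 + j20000
|N| = √(1000² + 2000²) ≈ 2236.1, ∠N ≈ 63.43°
|D| = √(38400² + 20000²) ≈ 43296, ∠D ≈ 152.49°
|H| = 2236.1 / 43296 ≈ 0.051647
Gain = 20 log₁₀(0.051647) ≈ -25.74 dB
∠H = 63.43° − 152.49° = -89.06°

Substitute s = j1000:
Numerator: 10(j1000) + 1000 = 1000 + j10000
Denominator: (j1000)^2 + 100(j1000) + 1600 = -998400 + j100000
|N| = √(1000² + 10000²) ≈ 10050, ∠N ≈ 84.29°
|D| = √(998400² + 100000²) ≈ 1.0034e+06, ∠D ≈ 174.28°
|H| = 10050 / 1.0034e+06 ≈ 0.010016
Gain = 20 log₁₀(0.010016) ≈ -39.99 dB
∠H = 84.29° − 174.28° = -89.99°

ω = 200: -25.7 dB, -89.1°; ω = 1000: -40.0 dB, -90.0°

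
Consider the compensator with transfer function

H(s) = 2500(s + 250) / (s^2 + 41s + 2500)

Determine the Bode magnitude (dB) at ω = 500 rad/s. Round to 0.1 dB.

15.0 dB

At s = jω = j500:
zero (s+250): 250 + j500 → |·| = √(250²+500²) = √312500 ≈ 559.02, ∠ = arctan(500/250) ≈ 63.43°
quadratic: (j500)² + 41·j500 + 2500 = -247500 + j20500 → |·| ≈ 2.4835e+05, ∠ ≈ 175.27°
|H| = 2500 · 559.02 / 2.4835e+05 ≈ 5.6273
Gain = 20 log₁₀(5.6273) ≈ 15.01 dB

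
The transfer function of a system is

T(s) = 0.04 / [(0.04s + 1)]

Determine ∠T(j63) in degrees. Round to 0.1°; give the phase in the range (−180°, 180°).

At ω = 63 rad/s:
pole (1 + j63·0.04) = 1 + j2.52 → |·| ≈ 2.7112, ∠ ≈ 68.36°
∠T = (0°) − (68.36°) = -68.36°

-68.4°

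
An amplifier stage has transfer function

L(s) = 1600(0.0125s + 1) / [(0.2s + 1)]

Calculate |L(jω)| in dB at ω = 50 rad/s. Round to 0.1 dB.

45.5 dB

At ω = 50 rad/s:
zero (1 + j50·0.0125) = 1 + j0.625 → |·| ≈ 1.1792, ∠ ≈ 32.01°
pole (1 + j50·0.2) = 1 + j10 → |·| ≈ 10.05, ∠ ≈ 84.29°
|L| = 1600 · 1.1792 / (10.05) ≈ 187.73
Gain = 20 log₁₀(187.73) ≈ 45.47 dB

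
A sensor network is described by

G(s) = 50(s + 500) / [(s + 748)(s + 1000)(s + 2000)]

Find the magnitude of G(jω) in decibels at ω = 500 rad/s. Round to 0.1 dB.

At s = jω = j500:
zero (s+500): 500 + j500 → |·| = √(500²+500²) = √500000 ≈ 707.11, ∠ = arctan(500/500) ≈ 45.00°
pole (s+748): 748 + j500 → |·| = √(748²+500²) = √809504 ≈ 899.72, ∠ = arctan(500/748) ≈ 33.76°
pole (s+1000): 1000 + j500 → |·| = √(1000²+500²) = √1250000 ≈ 1118, ∠ = arctan(500/1000) ≈ 26.57°
pole (s+2000): 2000 + j500 → |·| = √(2000²+500²) = √4250000 ≈ 2061.6, ∠ = arctan(500/2000) ≈ 14.04°
|G| = 50 · 707.11 / 2.0737e+09 ≈ 1.7049e-05
Gain = 20 log₁₀(1.7049e-05) ≈ -95.37 dB

-95.4 dB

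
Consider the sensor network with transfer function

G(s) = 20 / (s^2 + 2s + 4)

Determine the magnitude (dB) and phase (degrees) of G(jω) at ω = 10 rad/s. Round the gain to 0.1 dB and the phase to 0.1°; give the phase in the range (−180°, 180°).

At s = jω = j10:
quadratic: (j10)² + 2·j10 + 4 = -96 + j20 → |·| ≈ 98.061, ∠ ≈ 168.23°
|G| = 20 / 98.061 ≈ 0.20395
Gain = 20 log₁₀(0.20395) ≈ -13.81 dB
∠G = 0.00° − 168.23° = -168.23°

-13.8 dB, -168.2°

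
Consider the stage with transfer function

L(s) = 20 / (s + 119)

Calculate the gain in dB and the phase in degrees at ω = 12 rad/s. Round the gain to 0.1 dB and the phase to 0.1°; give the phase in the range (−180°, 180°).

-15.5 dB, -5.8°

At s = jω = j12:
pole (s+119): 119 + j12 → |·| = √(119²+12²) = √14305 ≈ 119.6, ∠ = arctan(12/119) ≈ 5.76°
|L| = 20 / 119.6 ≈ 0.16722
Gain = 20 log₁₀(0.16722) ≈ -15.53 dB
∠L = 0.00° − 5.76° = -5.76°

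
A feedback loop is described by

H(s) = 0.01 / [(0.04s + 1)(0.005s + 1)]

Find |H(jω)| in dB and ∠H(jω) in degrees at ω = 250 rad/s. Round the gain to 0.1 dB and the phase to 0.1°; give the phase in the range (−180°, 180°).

-64.1 dB, -135.6°

At ω = 250 rad/s:
pole (1 + j250·0.04) = 1 + j10 → |·| ≈ 10.05, ∠ ≈ 84.29°
pole (1 + j250·0.005) = 1 + j1.25 → |·| ≈ 1.6008, ∠ ≈ 51.34°
|H| = 0.01 · 1 / (10.05 · 1.6008) ≈ 0.00062158
Gain = 20 log₁₀(0.00062158) ≈ -64.13 dB
∠H = (0°) − (84.29° + 51.34°) = -135.63°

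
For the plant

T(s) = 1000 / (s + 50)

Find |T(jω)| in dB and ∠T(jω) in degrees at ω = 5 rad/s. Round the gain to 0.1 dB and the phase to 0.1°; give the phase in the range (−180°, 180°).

At s = jω = j5:
pole (s+50): 50 + j5 → |·| = √(50²+5²) = √2525 ≈ 50.249, ∠ = arctan(5/50) ≈ 5.71°
|T| = 1000 / 50.249 ≈ 19.901
Gain = 20 log₁₀(19.901) ≈ 25.98 dB
∠T = 0.00° − 5.71° = -5.71°

26.0 dB, -5.7°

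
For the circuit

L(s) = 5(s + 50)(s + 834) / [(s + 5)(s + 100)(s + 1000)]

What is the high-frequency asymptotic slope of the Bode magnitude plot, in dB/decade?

Each pole contributes −20 dB/decade at high frequency; each zero contributes +20 dB/decade.
Net: 2 zero(s) − 3 pole(s) → -20 dB/decade.

-20 dB/decade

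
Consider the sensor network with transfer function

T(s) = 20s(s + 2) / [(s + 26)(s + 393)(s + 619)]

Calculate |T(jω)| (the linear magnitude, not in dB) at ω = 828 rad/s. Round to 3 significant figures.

0.0175

At s = jω = j828:
zero (s+2): 2 + j828 → |·| = √(2²+828²) = √685588 ≈ 828, ∠ = arctan(828/2) ≈ 89.86°
zero at origin: s = j828 → |·| = 828, ∠ = 90.00°
pole (s+26): 26 + j828 → |·| = √(26²+828²) = √686260 ≈ 828.41, ∠ = arctan(828/26) ≈ 88.20°
pole (s+393): 393 + j828 → |·| = √(393²+828²) = √840033 ≈ 916.53, ∠ = arctan(828/393) ≈ 64.61°
pole (s+619): 619 + j828 → |·| = √(619²+828²) = √1068745 ≈ 1033.8, ∠ = arctan(828/619) ≈ 53.22°
|T| = 20 · 6.8558e+05 / 7.8493e+08 ≈ 0.017469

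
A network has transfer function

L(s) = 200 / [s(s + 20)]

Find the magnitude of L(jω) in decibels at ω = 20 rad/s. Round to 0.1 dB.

-9.0 dB

At s = jω = j20:
pole (s+20): 20 + j20 → |·| = √(20²+20²) = √800 ≈ 28.284, ∠ = arctan(20/20) ≈ 45.00°
pole at origin: |s| = 20, ∠ = 90.00° (in denominator)
|L| = 200 / 565.68 ≈ 0.35356
Gain = 20 log₁₀(0.35356) ≈ -9.03 dB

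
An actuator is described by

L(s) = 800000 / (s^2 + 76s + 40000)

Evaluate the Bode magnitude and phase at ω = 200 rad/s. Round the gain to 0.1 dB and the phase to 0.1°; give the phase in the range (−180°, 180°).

34.4 dB, -90.0°

At s = jω = j200:
quadratic: (j200)² + 76·j200 + 40000 = 0 + j15200 → |·| ≈ 15200, ∠ ≈ 90.00°
|L| = 800000 / 15200 ≈ 52.632
Gain = 20 log₁₀(52.632) ≈ 34.42 dB
∠L = 0.00° − 90.00° = -90.00°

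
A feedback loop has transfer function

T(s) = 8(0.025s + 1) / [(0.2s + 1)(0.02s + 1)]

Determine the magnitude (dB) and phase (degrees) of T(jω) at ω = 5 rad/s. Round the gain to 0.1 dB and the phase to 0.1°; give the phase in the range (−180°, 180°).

15.1 dB, -43.6°

At ω = 5 rad/s:
zero (1 + j5·0.025) = 1 + j0.125 → |·| ≈ 1.0078, ∠ ≈ 7.13°
pole (1 + j5·0.2) = 1 + j1 → |·| ≈ 1.4142, ∠ ≈ 45.00°
pole (1 + j5·0.02) = 1 + j0.1 → |·| ≈ 1.005, ∠ ≈ 5.71°
|T| = 8 · 1.0078 / (1.4142 · 1.005) ≈ 5.6727
Gain = 20 log₁₀(5.6727) ≈ 15.08 dB
∠T = (7.13°) − (45.00° + 5.71°) = -43.58°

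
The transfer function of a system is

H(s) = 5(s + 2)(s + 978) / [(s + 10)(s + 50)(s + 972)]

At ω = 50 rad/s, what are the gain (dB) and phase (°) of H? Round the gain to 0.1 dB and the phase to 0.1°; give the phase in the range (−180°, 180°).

At s = jω = j50:
zero (s+2): 2 + j50 → |·| = √(2²+50²) = √2504 ≈ 50.04, ∠ = arctan(50/2) ≈ 87.71°
zero (s+978): 978 + j50 → |·| = √(978²+50²) = √958984 ≈ 979.28, ∠ = arctan(50/978) ≈ 2.93°
pole (s+10): 10 + j50 → |·| = √(10²+50²) = √2600 ≈ 50.99, ∠ = arctan(50/10) ≈ 78.69°
pole (s+50): 50 + j50 → |·| = √(50²+50²) = √5000 ≈ 70.711, ∠ = arctan(50/50) ≈ 45.00°
pole (s+972): 972 + j50 → |·| = √(972²+50²) = √947284 ≈ 973.29, ∠ = arctan(50/972) ≈ 2.94°
|H| = 5 · 49003 / 3.5092e+06 ≈ 0.069821
Gain = 20 log₁₀(0.069821) ≈ -23.12 dB
∠H = 90.64° − 126.63° = -35.99°

-23.1 dB, -36.0°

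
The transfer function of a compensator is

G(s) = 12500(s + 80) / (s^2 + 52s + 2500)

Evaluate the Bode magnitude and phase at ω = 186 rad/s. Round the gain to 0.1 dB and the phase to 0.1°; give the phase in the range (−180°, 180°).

37.6 dB, -96.5°

At s = jω = j186:
zero (s+80): 80 + j186 → |·| = √(80²+186²) = √40996 ≈ 202.47, ∠ = arctan(186/80) ≈ 66.73°
quadratic: (j186)² + 52·j186 + 2500 = -32096 + j9672 → |·| ≈ 33522, ∠ ≈ 163.23°
|G| = 12500 · 202.47 / 33522 ≈ 75.499
Gain = 20 log₁₀(75.499) ≈ 37.56 dB
∠G = 66.73° − 163.23° = -96.50°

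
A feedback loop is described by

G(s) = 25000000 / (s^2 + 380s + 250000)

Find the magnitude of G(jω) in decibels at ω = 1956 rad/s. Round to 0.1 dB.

At s = jω = j1956:
quadratic: (j1956)² + 380·j1956 + 250000 = -3575936 + j743280 → |·| ≈ 3.6524e+06, ∠ ≈ 168.26°
|G| = 25000000 / 3.6524e+06 ≈ 6.8448
Gain = 20 log₁₀(6.8448) ≈ 16.71 dB

16.7 dB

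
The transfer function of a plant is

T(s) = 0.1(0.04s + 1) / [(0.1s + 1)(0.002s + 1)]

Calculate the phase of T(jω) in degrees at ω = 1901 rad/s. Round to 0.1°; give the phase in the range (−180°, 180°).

-75.7°

At ω = 1901 rad/s:
zero (1 + j1901·0.04) = 1 + j76.04 → |·| ≈ 76.047, ∠ ≈ 89.25°
pole (1 + j1901·0.1) = 1 + j190.1 → |·| ≈ 190.1, ∠ ≈ 89.70°
pole (1 + j1901·0.002) = 1 + j3.802 → |·| ≈ 3.9313, ∠ ≈ 75.26°
∠T = (89.25°) − (89.70° + 75.26°) = -75.71°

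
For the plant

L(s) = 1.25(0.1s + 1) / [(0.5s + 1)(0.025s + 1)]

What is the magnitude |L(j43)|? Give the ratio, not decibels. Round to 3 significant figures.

At ω = 43 rad/s:
zero (1 + j43·0.1) = 1 + j4.3 → |·| ≈ 4.4147, ∠ ≈ 76.91°
pole (1 + j43·0.5) = 1 + j21.5 → |·| ≈ 21.523, ∠ ≈ 87.34°
pole (1 + j43·0.025) = 1 + j1.075 → |·| ≈ 1.4682, ∠ ≈ 47.07°
|L| = 1.25 · 4.4147 / (21.523 · 1.4682) ≈ 0.17463

0.175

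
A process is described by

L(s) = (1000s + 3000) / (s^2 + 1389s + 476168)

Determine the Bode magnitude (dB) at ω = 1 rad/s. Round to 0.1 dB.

Substitute s = j1:
Numerator: 1000(j1) + 3000 = 3000 + j1000
Denominator: (j1)^2 + 1389(j1) + 476168 = 476167 + j1389
|N| = √(3000² + 1000²) ≈ 3162.3, ∠N ≈ 18.43°
|D| = √(476167² + 1389²) ≈ 4.7617e+05, ∠D ≈ 0.17°
|L| = 3162.3 / 4.7617e+05 ≈ 0.0066411
Gain = 20 log₁₀(0.0066411) ≈ -43.56 dB

-43.6 dB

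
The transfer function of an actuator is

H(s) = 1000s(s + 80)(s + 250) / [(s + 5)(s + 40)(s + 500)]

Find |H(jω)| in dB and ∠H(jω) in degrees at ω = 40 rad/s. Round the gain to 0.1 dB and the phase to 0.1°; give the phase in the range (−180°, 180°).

At s = jω = j40:
zero (s+80): 80 + j40 → |·| = √(80²+40²) = √8000 ≈ 89.443, ∠ = arctan(40/80) ≈ 26.57°
zero (s+250): 250 + j40 → |·| = √(250²+40²) = √64100 ≈ 253.18, ∠ = arctan(40/250) ≈ 9.09°
zero at origin: s = j40 → |·| = 40, ∠ = 90.00°
pole (s+5): 5 + j40 → |·| = √(5²+40²) = √1625 ≈ 40.311, ∠ = arctan(40/5) ≈ 82.87°
pole (s+40): 40 + j40 → |·| = √(40²+40²) = √3200 ≈ 56.569, ∠ = arctan(40/40) ≈ 45.00°
pole (s+500): 500 + j40 → |·| = √(500²+40²) = √251600 ≈ 501.6, ∠ = arctan(40/500) ≈ 4.57°
|H| = 1000 · 9.0581e+05 / 1.1438e+06 ≈ 791.93
Gain = 20 log₁₀(791.93) ≈ 57.97 dB
∠H = 125.66° − 132.44° = -6.78°

58.0 dB, -6.8°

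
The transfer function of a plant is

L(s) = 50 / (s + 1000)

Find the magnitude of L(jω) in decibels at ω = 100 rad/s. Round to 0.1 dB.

-26.1 dB

Substitute s = j100:
Numerator: 50 = 50 + j0
Denominator: (j100) + 1000 = 1000 + j100
|N| = √(50² + 0²) ≈ 50, ∠N ≈ 0.00°
|D| = √(1000² + 100²) ≈ 1005, ∠D ≈ 5.71°
|L| = 50 / 1005 ≈ 0.049751
Gain = 20 log₁₀(0.049751) ≈ -26.06 dB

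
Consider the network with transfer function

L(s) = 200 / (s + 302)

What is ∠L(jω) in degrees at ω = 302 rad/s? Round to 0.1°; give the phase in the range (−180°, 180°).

At s = jω = j302:
pole (s+302): 302 + j302 → |·| = √(302²+302²) = √182408 ≈ 427.09, ∠ = arctan(302/302) ≈ 45.00°
∠L = 0.00° − 45.00° = -45.00°

-45.0°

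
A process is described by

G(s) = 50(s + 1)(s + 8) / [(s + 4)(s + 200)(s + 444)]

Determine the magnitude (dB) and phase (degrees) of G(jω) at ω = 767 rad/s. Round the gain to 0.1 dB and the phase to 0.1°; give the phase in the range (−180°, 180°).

At s = jω = j767:
zero (s+1): 1 + j767 → |·| = √(1²+767²) = √588290 ≈ 767, ∠ = arctan(767/1) ≈ 89.93°
zero (s+8): 8 + j767 → |·| = √(8²+767²) = √588353 ≈ 767.04, ∠ = arctan(767/8) ≈ 89.40°
pole (s+4): 4 + j767 → |·| = √(4²+767²) = √588305 ≈ 767.01, ∠ = arctan(767/4) ≈ 89.70°
pole (s+200): 200 + j767 → |·| = √(200²+767²) = √628289 ≈ 792.65, ∠ = arctan(767/200) ≈ 75.39°
pole (s+444): 444 + j767 → |·| = √(444²+767²) = √785425 ≈ 886.24, ∠ = arctan(767/444) ≈ 59.93°
|G| = 50 · 5.8832e+05 / 5.3881e+08 ≈ 0.054594
Gain = 20 log₁₀(0.054594) ≈ -25.26 dB
∠G = 179.33° − 225.02° = -45.69°

-25.3 dB, -45.7°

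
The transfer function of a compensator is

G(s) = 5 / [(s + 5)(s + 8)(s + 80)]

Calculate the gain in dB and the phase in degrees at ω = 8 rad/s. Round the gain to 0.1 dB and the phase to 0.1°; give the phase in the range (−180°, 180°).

-64.7 dB, -108.7°

At s = jω = j8:
pole (s+5): 5 + j8 → |·| = √(5²+8²) = √89 ≈ 9.434, ∠ = arctan(8/5) ≈ 57.99°
pole (s+8): 8 + j8 → |·| = √(8²+8²) = √128 ≈ 11.314, ∠ = arctan(8/8) ≈ 45.00°
pole (s+80): 80 + j8 → |·| = √(80²+8²) = √6464 ≈ 80.399, ∠ = arctan(8/80) ≈ 5.71°
|G| = 5 / 8581.5 ≈ 0.00058265
Gain = 20 log₁₀(0.00058265) ≈ -64.69 dB
∠G = 0.00° − 108.70° = -108.70°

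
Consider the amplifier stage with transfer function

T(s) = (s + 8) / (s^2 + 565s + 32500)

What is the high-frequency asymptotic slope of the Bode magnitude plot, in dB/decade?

-20 dB/decade

Each pole contributes −20 dB/decade at high frequency; each zero contributes +20 dB/decade.
Net: 1 zero(s) − 2 pole(s) → -20 dB/decade.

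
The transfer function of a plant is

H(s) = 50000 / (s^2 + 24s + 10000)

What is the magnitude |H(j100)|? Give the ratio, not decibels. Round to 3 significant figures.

20.8

At s = jω = j100:
quadratic: (j100)² + 24·j100 + 10000 = 0 + j2400 → |·| ≈ 2400, ∠ ≈ 90.00°
|H| = 50000 / 2400 ≈ 20.833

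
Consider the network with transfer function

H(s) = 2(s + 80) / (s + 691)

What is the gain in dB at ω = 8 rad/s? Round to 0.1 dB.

-12.7 dB

At s = jω = j8:
zero (s+80): 80 + j8 → |·| = √(80²+8²) = √6464 ≈ 80.399, ∠ = arctan(8/80) ≈ 5.71°
pole (s+691): 691 + j8 → |·| = √(691²+8²) = √477545 ≈ 691.05, ∠ = arctan(8/691) ≈ 0.66°
|H| = 2 · 80.399 / 691.05 ≈ 0.23269
Gain = 20 log₁₀(0.23269) ≈ -12.66 dB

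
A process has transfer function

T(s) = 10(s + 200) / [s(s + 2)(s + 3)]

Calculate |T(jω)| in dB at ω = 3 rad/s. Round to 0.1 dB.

At s = jω = j3:
zero (s+200): 200 + j3 → |·| = √(200²+3²) = √40009 ≈ 200.02, ∠ = arctan(3/200) ≈ 0.86°
pole (s+2): 2 + j3 → |·| = √(2²+3²) = √13 ≈ 3.6056, ∠ = arctan(3/2) ≈ 56.31°
pole (s+3): 3 + j3 → |·| = √(3²+3²) = √18 ≈ 4.2426, ∠ = arctan(3/3) ≈ 45.00°
pole at origin: |s| = 3, ∠ = 90.00° (in denominator)
|T| = 10 · 200.02 / 45.891 ≈ 43.586
Gain = 20 log₁₀(43.586) ≈ 32.79 dB

32.8 dB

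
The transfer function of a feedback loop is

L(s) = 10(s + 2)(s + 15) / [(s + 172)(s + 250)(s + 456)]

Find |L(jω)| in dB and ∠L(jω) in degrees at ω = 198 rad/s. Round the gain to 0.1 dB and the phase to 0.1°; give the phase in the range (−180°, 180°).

-40.5 dB, 64.2°

At s = jω = j198:
zero (s+2): 2 + j198 → |·| = √(2²+198²) = √39208 ≈ 198.01, ∠ = arctan(198/2) ≈ 89.42°
zero (s+15): 15 + j198 → |·| = √(15²+198²) = √39429 ≈ 198.57, ∠ = arctan(198/15) ≈ 85.67°
pole (s+172): 172 + j198 → |·| = √(172²+198²) = √68788 ≈ 262.27, ∠ = arctan(198/172) ≈ 49.02°
pole (s+250): 250 + j198 → |·| = √(250²+198²) = √101704 ≈ 318.91, ∠ = arctan(198/250) ≈ 38.38°
pole (s+456): 456 + j198 → |·| = √(456²+198²) = √247140 ≈ 497.13, ∠ = arctan(198/456) ≈ 23.47°
|L| = 10 · 39319 / 4.158e+07 ≈ 0.0094562
Gain = 20 log₁₀(0.0094562) ≈ -40.49 dB
∠L = 175.09° − 110.87° = 64.22°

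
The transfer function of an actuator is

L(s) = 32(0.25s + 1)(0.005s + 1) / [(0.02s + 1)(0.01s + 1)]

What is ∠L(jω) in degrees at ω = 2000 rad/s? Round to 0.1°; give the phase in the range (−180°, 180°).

-1.5°

At ω = 2000 rad/s:
zero (1 + j2000·0.25) = 1 + j500 → |·| ≈ 500, ∠ ≈ 89.89°
zero (1 + j2000·0.005) = 1 + j10 → |·| ≈ 10.05, ∠ ≈ 84.29°
pole (1 + j2000·0.02) = 1 + j40 → |·| ≈ 40.012, ∠ ≈ 88.57°
pole (1 + j2000·0.01) = 1 + j20 → |·| ≈ 20.025, ∠ ≈ 87.14°
∠L = (89.89° + 84.29°) − (88.57° + 87.14°) = -1.53°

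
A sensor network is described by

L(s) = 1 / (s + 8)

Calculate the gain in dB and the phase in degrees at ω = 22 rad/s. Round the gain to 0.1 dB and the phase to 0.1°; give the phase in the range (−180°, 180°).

-27.4 dB, -70.0°

At s = jω = j22:
pole (s+8): 8 + j22 → |·| = √(8²+22²) = √548 ≈ 23.409, ∠ = arctan(22/8) ≈ 70.02°
|L| = 1 / 23.409 ≈ 0.042719
Gain = 20 log₁₀(0.042719) ≈ -27.39 dB
∠L = 0.00° − 70.02° = -70.02°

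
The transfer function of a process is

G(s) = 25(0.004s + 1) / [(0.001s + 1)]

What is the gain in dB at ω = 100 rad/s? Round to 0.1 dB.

28.6 dB

At ω = 100 rad/s:
zero (1 + j100·0.004) = 1 + j0.4 → |·| ≈ 1.077, ∠ ≈ 21.80°
pole (1 + j100·0.001) = 1 + j0.1 → |·| ≈ 1.005, ∠ ≈ 5.71°
|G| = 25 · 1.077 / (1.005) ≈ 26.791
Gain = 20 log₁₀(26.791) ≈ 28.56 dB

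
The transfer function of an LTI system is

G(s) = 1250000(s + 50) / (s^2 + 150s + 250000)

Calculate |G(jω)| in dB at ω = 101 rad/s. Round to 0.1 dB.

55.4 dB

At s = jω = j101:
zero (s+50): 50 + j101 → |·| = √(50²+101²) = √12701 ≈ 112.7, ∠ = arctan(101/50) ≈ 63.66°
quadratic: (j101)² + 150·j101 + 250000 = 239799 + j15150 → |·| ≈ 2.4028e+05, ∠ ≈ 3.62°
|G| = 1250000 · 112.7 / 2.4028e+05 ≈ 586.3
Gain = 20 log₁₀(586.3) ≈ 55.36 dB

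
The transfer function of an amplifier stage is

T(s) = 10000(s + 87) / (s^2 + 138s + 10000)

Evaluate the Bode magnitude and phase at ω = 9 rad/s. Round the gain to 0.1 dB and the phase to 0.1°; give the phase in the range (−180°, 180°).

38.8 dB, -1.2°

At s = jω = j9:
zero (s+87): 87 + j9 → |·| = √(87²+9²) = √7650 ≈ 87.464, ∠ = arctan(9/87) ≈ 5.91°
quadratic: (j9)² + 138·j9 + 10000 = 9919 + j1242 → |·| ≈ 9996.5, ∠ ≈ 7.14°
|T| = 10000 · 87.464 / 9996.5 ≈ 87.495
Gain = 20 log₁₀(87.495) ≈ 38.84 dB
∠T = 5.91° − 7.14° = -1.23°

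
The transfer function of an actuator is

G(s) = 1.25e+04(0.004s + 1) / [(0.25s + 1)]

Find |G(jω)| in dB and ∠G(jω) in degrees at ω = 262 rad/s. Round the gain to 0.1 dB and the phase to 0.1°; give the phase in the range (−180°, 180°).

48.8 dB, -42.8°

At ω = 262 rad/s:
zero (1 + j262·0.004) = 1 + j1.048 → |·| ≈ 1.4486, ∠ ≈ 46.34°
pole (1 + j262·0.25) = 1 + j65.5 → |·| ≈ 65.508, ∠ ≈ 89.13°
|G| = 1.25e+04 · 1.4486 / (65.508) ≈ 276.42
Gain = 20 log₁₀(276.42) ≈ 48.83 dB
∠G = (46.34°) − (89.13°) = -42.79°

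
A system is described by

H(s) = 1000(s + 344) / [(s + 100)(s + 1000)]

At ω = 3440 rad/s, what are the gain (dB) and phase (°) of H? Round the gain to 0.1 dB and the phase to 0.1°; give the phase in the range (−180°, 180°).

At s = jω = j3440:
zero (s+344): 344 + j3440 → |·| = √(344²+3440²) = √11951936 ≈ 3457.2, ∠ = arctan(3440/344) ≈ 84.29°
pole (s+100): 100 + j3440 → |·| = √(100²+3440²) = √11843600 ≈ 3441.5, ∠ = arctan(3440/100) ≈ 88.33°
pole (s+1000): 1000 + j3440 → |·| = √(1000²+3440²) = √12833600 ≈ 3582.4, ∠ = arctan(3440/1000) ≈ 73.79°
|H| = 1000 · 3457.2 / 1.2329e+07 ≈ 0.28041
Gain = 20 log₁₀(0.28041) ≈ -11.04 dB
∠H = 84.29° − 162.12° = -77.83°

-11.0 dB, -77.8°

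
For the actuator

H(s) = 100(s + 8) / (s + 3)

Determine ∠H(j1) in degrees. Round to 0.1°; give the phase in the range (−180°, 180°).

-11.3°

At s = jω = j1:
zero (s+8): 8 + j1 → |·| = √(8²+1²) = √65 ≈ 8.0623, ∠ = arctan(1/8) ≈ 7.13°
pole (s+3): 3 + j1 → |·| = √(3²+1²) = √10 ≈ 3.1623, ∠ = arctan(1/3) ≈ 18.43°
∠H = 7.13° − 18.43° = -11.30°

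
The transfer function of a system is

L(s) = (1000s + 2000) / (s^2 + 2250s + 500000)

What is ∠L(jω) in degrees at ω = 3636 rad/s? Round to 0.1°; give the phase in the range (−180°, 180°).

-57.3°

Substitute s = j3636:
Numerator: 1000(j3636) + 2000 = 2000 + j3636000
Denominator: (j3636)^2 + 2250(j3636) + 500000 = -12720496 + j8181000
|N| = √(2000² + 3636000²) ≈ 3.636e+06, ∠N ≈ 89.97°
|D| = √(12720496² + 8181000²) ≈ 1.5124e+07, ∠D ≈ 147.25°
∠L = 89.97° − 147.25° = -57.28°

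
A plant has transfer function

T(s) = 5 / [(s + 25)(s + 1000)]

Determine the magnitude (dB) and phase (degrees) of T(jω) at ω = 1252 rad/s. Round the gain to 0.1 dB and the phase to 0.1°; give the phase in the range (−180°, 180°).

-112.1 dB, -140.2°

At s = jω = j1252:
pole (s+25): 25 + j1252 → |·| = √(25²+1252²) = √1568129 ≈ 1252.2, ∠ = arctan(1252/25) ≈ 88.86°
pole (s+1000): 1000 + j1252 → |·| = √(1000²+1252²) = √2567504 ≈ 1602.3, ∠ = arctan(1252/1000) ≈ 51.38°
|T| = 5 / 2.0064e+06 ≈ 2.492e-06
Gain = 20 log₁₀(2.492e-06) ≈ -112.07 dB
∠T = 0.00° − 140.24° = -140.24°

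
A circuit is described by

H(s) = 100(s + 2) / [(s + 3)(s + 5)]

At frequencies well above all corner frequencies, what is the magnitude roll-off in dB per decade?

-20 dB/decade

Each pole contributes −20 dB/decade at high frequency; each zero contributes +20 dB/decade.
Net: 1 zero(s) − 2 pole(s) → -20 dB/decade.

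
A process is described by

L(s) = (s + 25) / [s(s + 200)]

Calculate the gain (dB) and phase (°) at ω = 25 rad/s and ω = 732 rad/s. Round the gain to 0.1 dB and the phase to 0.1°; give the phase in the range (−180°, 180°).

ω = 25: -43.1 dB, -52.1°; ω = 732: -57.6 dB, -76.7°

At s = jω = j25:
zero (s+25): 25 + j25 → |·| = √(25²+25²) = √1250 ≈ 35.355, ∠ = arctan(25/25) ≈ 45.00°
pole (s+200): 200 + j25 → |·| = √(200²+25²) = √40625 ≈ 201.56, ∠ = arctan(25/200) ≈ 7.13°
pole at origin: |s| = 25, ∠ = 90.00° (in denominator)
|L| = 1 · 35.355 / 5039 ≈ 0.0070163
Gain = 20 log₁₀(0.0070163) ≈ -43.08 dB
∠L = 45.00° − 97.13° = -52.13°

At s = jω = j732:
zero (s+25): 25 + j732 → |·| = √(25²+732²) = √536449 ≈ 732.43, ∠ = arctan(732/25) ≈ 88.04°
pole (s+200): 200 + j732 → |·| = √(200²+732²) = √575824 ≈ 758.83, ∠ = arctan(732/200) ≈ 74.72°
pole at origin: |s| = 732, ∠ = 90.00° (in denominator)
|L| = 1 · 732.43 / 5.5546e+05 ≈ 0.0013186
Gain = 20 log₁₀(0.0013186) ≈ -57.60 dB
∠L = 88.04° − 164.72° = -76.68°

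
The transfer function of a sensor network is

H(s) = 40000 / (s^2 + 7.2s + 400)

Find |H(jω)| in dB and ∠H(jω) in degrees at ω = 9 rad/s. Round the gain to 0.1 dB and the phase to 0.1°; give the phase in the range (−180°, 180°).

41.8 dB, -11.5°

At s = jω = j9:
quadratic: (j9)² + 7.2·j9 + 400 = 319 + j64.8 → |·| ≈ 325.52, ∠ ≈ 11.48°
|H| = 40000 / 325.52 ≈ 122.88
Gain = 20 log₁₀(122.88) ≈ 41.79 dB
∠H = 0.00° − 11.48° = -11.48°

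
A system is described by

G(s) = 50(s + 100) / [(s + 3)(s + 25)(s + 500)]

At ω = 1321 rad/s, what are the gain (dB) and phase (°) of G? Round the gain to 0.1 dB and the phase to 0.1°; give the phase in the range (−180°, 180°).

At s = jω = j1321:
zero (s+100): 100 + j1321 → |·| = √(100²+1321²) = √1755041 ≈ 1324.8, ∠ = arctan(1321/100) ≈ 85.67°
pole (s+3): 3 + j1321 → |·| = √(3²+1321²) = √1745050 ≈ 1321, ∠ = arctan(1321/3) ≈ 89.87°
pole (s+25): 25 + j1321 → |·| = √(25²+1321²) = √1745666 ≈ 1321.2, ∠ = arctan(1321/25) ≈ 88.92°
pole (s+500): 500 + j1321 → |·| = √(500²+1321²) = √1995041 ≈ 1412.5, ∠ = arctan(1321/500) ≈ 69.27°
|G| = 50 · 1324.8 / 2.4652e+09 ≈ 2.687e-05
Gain = 20 log₁₀(2.687e-05) ≈ -91.41 dB
∠G = 85.67° − 248.06° = -162.39°

-91.4 dB, -162.4°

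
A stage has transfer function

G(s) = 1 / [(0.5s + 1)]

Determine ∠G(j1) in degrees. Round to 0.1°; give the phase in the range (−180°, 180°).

At ω = 1 rad/s:
pole (1 + j1·0.5) = 1 + j0.5 → |·| ≈ 1.118, ∠ ≈ 26.57°
∠G = (0°) − (26.57°) = -26.57°

-26.6°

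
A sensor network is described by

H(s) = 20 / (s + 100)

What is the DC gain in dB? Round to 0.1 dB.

-14.0 dB

H(0) = 20 / 100 = 0.2
20 log₁₀(0.2) ≈ -13.98 dB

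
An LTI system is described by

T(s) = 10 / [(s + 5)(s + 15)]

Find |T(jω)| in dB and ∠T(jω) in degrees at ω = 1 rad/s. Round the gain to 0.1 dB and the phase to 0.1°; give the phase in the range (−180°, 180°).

At s = jω = j1:
pole (s+5): 5 + j1 → |·| = √(5²+1²) = √26 ≈ 5.099, ∠ = arctan(1/5) ≈ 11.31°
pole (s+15): 15 + j1 → |·| = √(15²+1²) = √226 ≈ 15.033, ∠ = arctan(1/15) ≈ 3.81°
|T| = 10 / 76.653 ≈ 0.13046
Gain = 20 log₁₀(0.13046) ≈ -17.69 dB
∠T = 0.00° − 15.12° = -15.12°

-17.7 dB, -15.1°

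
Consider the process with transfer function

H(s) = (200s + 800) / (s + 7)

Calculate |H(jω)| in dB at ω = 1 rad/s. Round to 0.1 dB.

Substitute s = j1:
Numerator: 200(j1) + 800 = 800 + j200
Denominator: (j1) + 7 = 7 + j1
|N| = √(800² + 200²) ≈ 824.62, ∠N ≈ 14.04°
|D| = √(7² + 1²) ≈ 7.0711, ∠D ≈ 8.13°
|H| = 824.62 / 7.0711 ≈ 116.62
Gain = 20 log₁₀(116.62) ≈ 41.34 dB

41.3 dB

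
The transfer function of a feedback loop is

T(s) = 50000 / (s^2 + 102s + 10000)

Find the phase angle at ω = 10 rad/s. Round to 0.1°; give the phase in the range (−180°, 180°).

-5.9°

At s = jω = j10:
quadratic: (j10)² + 102·j10 + 10000 = 9900 + j1020 → |·| ≈ 9952.4, ∠ ≈ 5.88°
∠T = 0.00° − 5.88° = -5.88°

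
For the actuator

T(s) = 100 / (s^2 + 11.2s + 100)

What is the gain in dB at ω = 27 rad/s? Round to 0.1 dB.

-16.9 dB

At s = jω = j27:
quadratic: (j27)² + 11.2·j27 + 100 = -629 + j302.4 → |·| ≈ 697.92, ∠ ≈ 154.32°
|T| = 100 / 697.92 ≈ 0.14328
Gain = 20 log₁₀(0.14328) ≈ -16.88 dB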